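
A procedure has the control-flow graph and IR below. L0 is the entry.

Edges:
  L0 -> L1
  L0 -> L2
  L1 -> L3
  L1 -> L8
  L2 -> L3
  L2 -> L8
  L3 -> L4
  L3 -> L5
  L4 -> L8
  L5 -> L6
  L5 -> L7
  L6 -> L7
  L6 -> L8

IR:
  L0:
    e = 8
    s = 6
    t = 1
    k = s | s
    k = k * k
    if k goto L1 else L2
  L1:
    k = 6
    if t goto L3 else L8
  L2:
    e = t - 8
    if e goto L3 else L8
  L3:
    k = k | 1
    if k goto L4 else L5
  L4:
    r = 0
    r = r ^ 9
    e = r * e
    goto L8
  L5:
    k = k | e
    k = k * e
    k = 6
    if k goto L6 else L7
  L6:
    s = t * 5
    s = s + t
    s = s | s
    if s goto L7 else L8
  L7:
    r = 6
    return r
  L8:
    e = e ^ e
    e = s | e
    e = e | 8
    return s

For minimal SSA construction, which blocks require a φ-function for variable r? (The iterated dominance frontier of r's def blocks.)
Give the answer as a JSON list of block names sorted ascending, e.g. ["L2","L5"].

Answer: ["L8"]

Analysis:
idom tree: L1←L0 L2←L0 L3←L0 L4←L3 L5←L3 L6←L5 L7←L5 L8←L0
Join-block Dom:
  L3: preds {L1,L2}: {L0,L1} ∩ {L0,L2} = {L0}; idom=L0
  L7: preds {L5,L6}: {L0,L3,L5} ∩ {L0,L3,L5,L6} = {L0,L3,L5}; idom=L5
  L8: preds {L1,L2,L4,L6}: {L0,L1} ∩ {L0,L2} ∩ {L0,L3,L4} ∩ {L0,L3,L5,L6} = {L0}; idom=L0

Frontier:
  L3←L1: walk L1 to L0
  L3←L2: walk L2 to L0
  L7←L5: walk · to L5
  L7←L6: walk L6 to L5
  L8←L1: walk L1 to L0
  L8←L2: walk L2 to L0
  L8←L4: walk L4→L3 to L0
  L8←L6: walk L6→L5→L3 to L0
  DF(L0)=∅
  DF(L1)={L3,L8}
  DF(L2)={L3,L8}
  DF(L3)={L8}
  DF(L4)={L8}
  DF(L5)={L8}
  DF(L6)={L7,L8}
  DF(L7)=∅
  DF(L8)=∅

φ for r: defs {L4,L7}
  DF⁺ = {L8}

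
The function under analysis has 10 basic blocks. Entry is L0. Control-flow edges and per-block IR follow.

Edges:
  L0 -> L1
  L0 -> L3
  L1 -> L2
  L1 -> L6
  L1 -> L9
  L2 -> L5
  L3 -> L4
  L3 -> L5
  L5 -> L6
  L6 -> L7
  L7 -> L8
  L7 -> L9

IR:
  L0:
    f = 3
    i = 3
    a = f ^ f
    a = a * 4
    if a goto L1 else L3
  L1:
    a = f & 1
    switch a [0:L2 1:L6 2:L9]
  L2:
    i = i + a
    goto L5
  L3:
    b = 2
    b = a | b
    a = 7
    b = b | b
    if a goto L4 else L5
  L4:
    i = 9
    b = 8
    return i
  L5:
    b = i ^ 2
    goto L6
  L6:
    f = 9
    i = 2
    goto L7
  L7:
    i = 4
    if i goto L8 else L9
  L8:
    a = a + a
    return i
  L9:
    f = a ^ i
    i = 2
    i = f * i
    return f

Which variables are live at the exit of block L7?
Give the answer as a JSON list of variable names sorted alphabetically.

Answer: ["a", "i"]

Analysis:
Per-block:
  L0 def {a,f,i} use ∅
  L1 def {a} use {f}
  L2 def {i} use {a,i}
  L3 def {a,b} use {a}
  L4 def {b,i} use ∅
  L5 def {b} use {i}
  L6 def {f,i} use ∅
  L7 def {i} use ∅
  L8 def {a} use {a,i}
  L9 def {f,i} use {a,i}

Live sets:
  L0 li=∅ lo={a,f,i}
  L1 li={f,i} lo={a,i}
  L2 li={a,i} lo={a,i}
  L3 li={a,i} lo={a,i}
  L4 li=∅ lo=∅
  L5 li={a,i} lo={a}
  L6 li={a} lo={a}
  L7 li={a} lo={a,i}
  L8 li={a,i} lo=∅
  L9 li={a,i} lo=∅

live-out(L7) = ["a", "i"]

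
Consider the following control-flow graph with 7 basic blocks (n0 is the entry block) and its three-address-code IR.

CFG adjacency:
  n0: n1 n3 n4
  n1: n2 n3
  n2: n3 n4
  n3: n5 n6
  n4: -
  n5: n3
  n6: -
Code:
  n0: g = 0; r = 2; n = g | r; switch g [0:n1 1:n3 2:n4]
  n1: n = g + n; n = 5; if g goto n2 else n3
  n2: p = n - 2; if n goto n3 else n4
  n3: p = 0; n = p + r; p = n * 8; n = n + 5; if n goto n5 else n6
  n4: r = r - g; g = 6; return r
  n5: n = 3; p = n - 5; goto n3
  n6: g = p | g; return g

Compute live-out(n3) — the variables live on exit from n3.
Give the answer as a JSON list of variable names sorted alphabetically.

Answer: ["g", "p", "r"]

Derivation:
Per-block:
  n0 def {g,n,r} use ∅
  n1 def {n} use {g,n}
  n2 def {p} use {n}
  n3 def {n,p} use {r}
  n4 def {g,r} use {g,r}
  n5 def {n,p} use ∅
  n6 def {g} use {g,p}

Liveness:
  live n0: ∅→{g,n,r}
  live n1: {g,n,r}→{g,n,r}
  live n2: {g,n,r}→{g,r}
  live n3: {g,r}→{g,p,r}
  live n4: {g,r}→∅
  live n5: {g,r}→{g,r}
  live n6: {g,p}→∅

live-out(n3) = ["g", "p", "r"]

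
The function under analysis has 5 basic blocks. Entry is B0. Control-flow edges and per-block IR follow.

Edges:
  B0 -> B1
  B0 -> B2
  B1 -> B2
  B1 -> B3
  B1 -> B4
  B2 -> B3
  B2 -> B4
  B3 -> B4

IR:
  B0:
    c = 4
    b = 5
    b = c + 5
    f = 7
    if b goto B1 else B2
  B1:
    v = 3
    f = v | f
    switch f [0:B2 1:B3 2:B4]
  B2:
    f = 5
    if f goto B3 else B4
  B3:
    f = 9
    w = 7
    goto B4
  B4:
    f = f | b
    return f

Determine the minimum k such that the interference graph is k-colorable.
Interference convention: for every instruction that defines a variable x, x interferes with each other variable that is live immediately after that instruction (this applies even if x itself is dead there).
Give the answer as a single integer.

Block summaries:
  B0: def={b,c,f} ue=∅
  B1: def={f,v} ue={f}
  B2: def={f} ue=∅
  B3: def={f,w} ue=∅
  B4: def={f} ue={b,f}

Backward fixpoint:
  B0 li=∅ lo={b,f}
  B1 li={b,f} lo={b,f}
  B2 li={b} lo={b,f}
  B3 li={b} lo={b,f}
  B4 li={b,f} lo=∅

Interference:
  b: {c,f,v,w}
  c: {b}
  f: {b,v,w}
  v: {b,f}
  w: {b,f}

Registers:
  lower bound: {b,f,v} mutually conflict ⇒ χ ≥ 3
  3-colouring: R0={b}  R1={c,f}  R2={v,w}
  χ = 3

Answer: 3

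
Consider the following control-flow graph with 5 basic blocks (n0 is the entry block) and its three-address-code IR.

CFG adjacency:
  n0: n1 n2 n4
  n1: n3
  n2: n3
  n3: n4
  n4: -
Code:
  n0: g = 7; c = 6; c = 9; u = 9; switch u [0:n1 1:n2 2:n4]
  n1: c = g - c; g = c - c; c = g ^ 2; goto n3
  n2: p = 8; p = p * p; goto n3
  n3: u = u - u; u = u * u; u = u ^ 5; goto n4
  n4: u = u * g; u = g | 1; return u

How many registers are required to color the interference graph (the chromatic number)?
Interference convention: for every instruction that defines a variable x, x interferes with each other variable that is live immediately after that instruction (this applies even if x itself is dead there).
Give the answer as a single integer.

Block summaries:
  n0: def={c,g,u} ue=∅
  n1: def={c,g} ue={c,g}
  n2: def={p} ue=∅
  n3: def={u} ue={u}
  n4: def={u} ue={g,u}

Backward fixpoint:
  live n0: ∅→{c,g,u}
  live n1: {c,g,u}→{g,u}
  live n2: {g,u}→{g,u}
  live n3: {g,u}→{g,u}
  live n4: {g,u}→∅

Interfere edges:
  c — {g,u}
  g — {c,p,u}
  p — {g,u}
  u — {c,g,p}

Colouring:
  {c,g,u} pairwise interfere (3-clique) ⇒ χ ≥ 3
  assign c→r2 g→r0 p→r2 u→r1 — no edge inside a register ⇒ χ ≤ 3
  χ = 3

Answer: 3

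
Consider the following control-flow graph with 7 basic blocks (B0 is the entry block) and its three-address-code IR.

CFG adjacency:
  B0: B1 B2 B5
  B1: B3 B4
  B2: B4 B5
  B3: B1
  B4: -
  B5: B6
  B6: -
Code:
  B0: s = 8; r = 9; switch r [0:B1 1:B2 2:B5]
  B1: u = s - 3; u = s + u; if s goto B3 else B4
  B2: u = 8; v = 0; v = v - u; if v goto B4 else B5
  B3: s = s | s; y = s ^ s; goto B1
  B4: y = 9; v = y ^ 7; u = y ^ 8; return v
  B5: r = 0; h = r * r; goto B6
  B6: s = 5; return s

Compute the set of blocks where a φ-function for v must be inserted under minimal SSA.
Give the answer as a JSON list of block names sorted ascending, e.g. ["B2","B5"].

Answer: ["B4", "B5"]

Working:
idom tree: B1←B0 B2←B0 B3←B1 B4←B0 B5←B0 B6←B5
Join-block Dom:
  B1: preds {B0,B3}: {B0} ∩ {B0,B1,B3} = {B0}; idom=B0
  B4: preds {B1,B2}: {B0,B1} ∩ {B0,B2} = {B0}; idom=B0
  B5: preds {B0,B2}: {B0} ∩ {B0,B2} = {B0}; idom=B0

Frontier:
  B1←B0: walk · to B0
  B1←B3: walk B3→B1 to B0
  B4←B1: walk B1 to B0
  B4←B2: walk B2 to B0
  B5←B0: walk · to B0
  B5←B2: walk B2 to B0
  B0 → ∅
  B1 → {B1,B4}
  B2 → {B4,B5}
  B3 → {B1}
  B4 → ∅
  B5 → ∅
  B6 → ∅

φ for v: defs {B2,B4}
  DF⁺ = {B4,B5}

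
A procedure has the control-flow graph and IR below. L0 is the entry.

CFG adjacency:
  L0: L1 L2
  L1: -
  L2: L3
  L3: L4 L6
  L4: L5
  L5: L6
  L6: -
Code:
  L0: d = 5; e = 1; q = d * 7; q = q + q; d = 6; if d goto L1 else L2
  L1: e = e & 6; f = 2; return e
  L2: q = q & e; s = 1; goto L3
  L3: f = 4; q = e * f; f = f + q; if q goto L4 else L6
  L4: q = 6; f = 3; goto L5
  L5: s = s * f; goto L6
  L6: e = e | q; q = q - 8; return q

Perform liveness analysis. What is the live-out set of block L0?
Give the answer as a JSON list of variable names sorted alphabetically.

Block summaries:
  L0: {d,e,q} / ∅
  L1: {e,f} / {e}
  L2: {q,s} / {e,q}
  L3: {f,q} / {e}
  L4: {f,q} / ∅
  L5: {s} / {f,s}
  L6: {e,q} / {e,q}

Backward fixpoint:
  live L0: ∅→{e,q}
  live L1: {e}→∅
  live L2: {e,q}→{e,s}
  live L3: {e,s}→{e,q,s}
  live L4: {e,s}→{e,f,q,s}
  live L5: {e,f,q,s}→{e,q}
  live L6: {e,q}→∅

live-out(L0) = ["e", "q"]

Answer: ["e", "q"]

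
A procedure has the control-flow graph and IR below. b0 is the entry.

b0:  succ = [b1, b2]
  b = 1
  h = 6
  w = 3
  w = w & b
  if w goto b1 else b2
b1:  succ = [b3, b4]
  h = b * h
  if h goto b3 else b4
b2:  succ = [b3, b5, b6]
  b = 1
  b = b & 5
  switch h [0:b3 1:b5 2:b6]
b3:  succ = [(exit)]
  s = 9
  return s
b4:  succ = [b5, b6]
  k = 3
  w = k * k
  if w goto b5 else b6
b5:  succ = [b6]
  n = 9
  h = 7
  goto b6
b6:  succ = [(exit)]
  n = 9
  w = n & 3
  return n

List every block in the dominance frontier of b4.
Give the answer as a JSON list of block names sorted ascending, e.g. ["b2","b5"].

Answer: ["b5", "b6"]

Derivation:
idom tree: b1←b0 b2←b0 b3←b0 b4←b1 b5←b0 b6←b0
Dom at joins:
  b3: preds {b1,b2}: {b0,b1} ∩ {b0,b2} = {b0}; idom=b0
  b5: preds {b2,b4}: {b0,b2} ∩ {b0,b1,b4} = {b0}; idom=b0
  b6: preds {b2,b4,b5}: {b0,b2} ∩ {b0,b1,b4} ∩ {b0,b5} = {b0}; idom=b0

Frontier:
  b3←b1: walk b1 to b0
  b3←b2: walk b2 to b0
  b5←b2: walk b2 to b0
  b5←b4: walk b4→b1 to b0
  b6←b2: walk b2 to b0
  b6←b4: walk b4→b1 to b0
  b6←b5: walk b5 to b0
  b0 → ∅
  b1 → {b3,b5,b6}
  b2 → {b3,b5,b6}
  b3 → ∅
  b4 → {b5,b6}
  b5 → {b6}
  b6 → ∅

DF(b4) = ["b5", "b6"]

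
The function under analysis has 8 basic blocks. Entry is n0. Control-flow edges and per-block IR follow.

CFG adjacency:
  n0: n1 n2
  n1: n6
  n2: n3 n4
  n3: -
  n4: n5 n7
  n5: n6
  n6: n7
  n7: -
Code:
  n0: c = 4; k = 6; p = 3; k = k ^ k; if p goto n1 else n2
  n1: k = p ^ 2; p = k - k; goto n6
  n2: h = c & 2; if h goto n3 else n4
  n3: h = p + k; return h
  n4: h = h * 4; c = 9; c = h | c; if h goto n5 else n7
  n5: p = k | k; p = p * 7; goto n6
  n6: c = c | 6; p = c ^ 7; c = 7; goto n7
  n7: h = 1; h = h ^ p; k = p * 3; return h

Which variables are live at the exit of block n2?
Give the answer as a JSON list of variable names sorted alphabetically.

Per-block:
  n0: def={c,k,p} ue=∅
  n1: def={k,p} ue={p}
  n2: def={h} ue={c}
  n3: def={h} ue={k,p}
  n4: def={c,h} ue={h}
  n5: def={p} ue={k}
  n6: def={c,p} ue={c}
  n7: def={h,k} ue={p}

Live sets:
  live n0: ∅→{c,k,p}
  live n1: {c,p}→{c}
  live n2: {c,k,p}→{h,k,p}
  live n3: {k,p}→∅
  live n4: {h,k,p}→{c,k,p}
  live n5: {c,k}→{c}
  live n6: {c}→{p}
  live n7: {p}→∅

live-out(n2) = ["h", "k", "p"]

Answer: ["h", "k", "p"]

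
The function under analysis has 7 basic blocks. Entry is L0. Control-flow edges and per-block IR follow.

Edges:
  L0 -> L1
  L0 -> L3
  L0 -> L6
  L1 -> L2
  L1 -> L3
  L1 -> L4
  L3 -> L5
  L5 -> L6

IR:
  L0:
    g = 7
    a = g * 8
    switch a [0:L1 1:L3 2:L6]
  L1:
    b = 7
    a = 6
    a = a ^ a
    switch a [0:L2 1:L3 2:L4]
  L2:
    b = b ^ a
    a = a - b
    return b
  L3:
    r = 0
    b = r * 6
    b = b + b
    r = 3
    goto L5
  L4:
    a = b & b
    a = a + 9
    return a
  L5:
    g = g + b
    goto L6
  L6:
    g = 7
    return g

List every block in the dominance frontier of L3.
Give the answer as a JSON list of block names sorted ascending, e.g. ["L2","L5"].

Answer: ["L6"]

Working:
idom tree: L1←L0 L2←L1 L3←L0 L4←L1 L5←L3 L6←L0
Join-block Dom:
  L3: preds {L0,L1}: {L0} ∩ {L0,L1} = {L0}; idom=L0
  L6: preds {L0,L5}: {L0} ∩ {L0,L3,L5} = {L0}; idom=L0

DF walk-up:
  join L3 pred L0: · stop@L0
  join L3 pred L1: L1 stop@L0
  join L6 pred L0: · stop@L0
  join L6 pred L5: L5→L3 stop@L0
  DF(L0)=∅
  DF(L1)={L3}
  DF(L2)=∅
  DF(L3)={L6}
  DF(L4)=∅
  DF(L5)={L6}
  DF(L6)=∅

DF(L3) = ["L6"]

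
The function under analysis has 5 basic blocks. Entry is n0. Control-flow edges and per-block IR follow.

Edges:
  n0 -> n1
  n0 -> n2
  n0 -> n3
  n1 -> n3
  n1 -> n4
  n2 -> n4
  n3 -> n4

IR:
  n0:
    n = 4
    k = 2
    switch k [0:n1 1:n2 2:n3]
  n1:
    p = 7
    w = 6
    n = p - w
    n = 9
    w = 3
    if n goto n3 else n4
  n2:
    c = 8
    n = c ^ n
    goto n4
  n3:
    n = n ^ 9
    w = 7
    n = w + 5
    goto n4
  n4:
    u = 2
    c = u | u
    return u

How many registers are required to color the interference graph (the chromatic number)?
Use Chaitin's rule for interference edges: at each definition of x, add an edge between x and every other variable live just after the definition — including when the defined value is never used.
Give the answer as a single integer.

Answer: 2

Working:
Block summaries:
  n0: def={k,n} ue=∅
  n1: def={n,p,w} ue=∅
  n2: def={c,n} ue={n}
  n3: def={n,w} ue={n}
  n4: def={c,u} ue=∅

Live sets:
  live n0: ∅→{n}
  live n1: ∅→{n}
  live n2: {n}→∅
  live n3: {n}→∅
  live n4: ∅→∅

Interference:
  c: {n,u}
  k: {n}
  n: {c,k,w}
  p: {w}
  u: {c}
  w: {n,p}

Registers:
  lower bound: {c,n} mutually conflict ⇒ χ ≥ 2
  2-colouring: r0={n,p,u}  r1={c,k,w}
  χ = 2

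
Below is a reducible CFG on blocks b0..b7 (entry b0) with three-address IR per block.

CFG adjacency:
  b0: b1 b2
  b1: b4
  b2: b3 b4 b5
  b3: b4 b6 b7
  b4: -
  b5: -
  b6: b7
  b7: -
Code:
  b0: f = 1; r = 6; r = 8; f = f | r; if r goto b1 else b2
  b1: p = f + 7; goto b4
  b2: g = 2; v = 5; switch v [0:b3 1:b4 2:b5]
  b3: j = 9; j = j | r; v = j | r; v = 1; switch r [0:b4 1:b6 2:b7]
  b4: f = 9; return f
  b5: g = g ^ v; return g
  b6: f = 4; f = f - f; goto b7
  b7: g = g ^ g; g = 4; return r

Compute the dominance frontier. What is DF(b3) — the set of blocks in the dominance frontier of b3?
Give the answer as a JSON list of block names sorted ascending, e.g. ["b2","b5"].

idom tree: b1←b0 b2←b0 b3←b2 b4←b0 b5←b2 b6←b3 b7←b3
Dom at joins:
  b4: preds {b1,b2,b3}: {b0,b1} ∩ {b0,b2} ∩ {b0,b2,b3} = {b0}; idom=b0
  b7: preds {b3,b6}: {b0,b2,b3} ∩ {b0,b2,b3,b6} = {b0,b2,b3}; idom=b3

DF walk-up:
  join b4 pred b1: b1 stop@b0
  join b4 pred b2: b2 stop@b0
  join b4 pred b3: b3→b2 stop@b0
  join b7 pred b3: · stop@b3
  join b7 pred b6: b6 stop@b3
  DF(b0)=∅
  DF(b1)={b4}
  DF(b2)={b4}
  DF(b3)={b4}
  DF(b4)=∅
  DF(b5)=∅
  DF(b6)={b7}
  DF(b7)=∅

DF(b3) = ["b4"]

Answer: ["b4"]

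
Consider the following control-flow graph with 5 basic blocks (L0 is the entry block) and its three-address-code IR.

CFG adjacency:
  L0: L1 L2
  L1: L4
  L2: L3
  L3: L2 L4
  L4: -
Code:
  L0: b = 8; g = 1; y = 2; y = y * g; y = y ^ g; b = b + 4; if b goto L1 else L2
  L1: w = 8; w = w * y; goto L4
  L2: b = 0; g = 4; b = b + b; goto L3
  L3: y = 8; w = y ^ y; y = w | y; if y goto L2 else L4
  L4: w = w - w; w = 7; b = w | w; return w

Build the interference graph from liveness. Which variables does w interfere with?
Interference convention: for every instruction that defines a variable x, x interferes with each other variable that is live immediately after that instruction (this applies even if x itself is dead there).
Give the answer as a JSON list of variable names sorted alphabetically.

def/use:
  L0: def={b,g,y} ue=∅
  L1: def={w} ue={y}
  L2: def={b,g} ue=∅
  L3: def={w,y} ue=∅
  L4: def={b,w} ue={w}

Live sets:
  L0: in=∅ out={y}
  L1: in={y} out={w}
  L2: in=∅ out=∅
  L3: in=∅ out={w}
  L4: in={w} out=∅

Interference:
  b↔{g,w,y}
  g↔{b,y}
  w↔{b,y}
  y↔{b,g,w}

N(w) = ["b", "y"]

Answer: ["b", "y"]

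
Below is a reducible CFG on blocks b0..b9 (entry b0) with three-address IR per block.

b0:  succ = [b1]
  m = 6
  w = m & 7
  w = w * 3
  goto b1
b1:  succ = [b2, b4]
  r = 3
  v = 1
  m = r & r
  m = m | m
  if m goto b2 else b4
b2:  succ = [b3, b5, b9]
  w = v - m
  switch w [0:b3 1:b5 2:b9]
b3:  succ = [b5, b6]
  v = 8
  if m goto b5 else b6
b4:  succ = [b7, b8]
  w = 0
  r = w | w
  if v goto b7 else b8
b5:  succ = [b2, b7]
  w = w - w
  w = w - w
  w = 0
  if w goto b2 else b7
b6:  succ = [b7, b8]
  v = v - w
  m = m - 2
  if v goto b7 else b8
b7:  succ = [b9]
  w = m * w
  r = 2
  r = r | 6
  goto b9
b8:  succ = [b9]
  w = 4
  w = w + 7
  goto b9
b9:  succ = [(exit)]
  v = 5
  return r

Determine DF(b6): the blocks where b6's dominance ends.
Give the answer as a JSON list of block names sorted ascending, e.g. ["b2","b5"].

Answer: ["b7", "b8"]

Working:
idom tree: b1←b0 b2←b1 b3←b2 b4←b1 b5←b2 b6←b3 b7←b1 b8←b1 b9←b1
Join-block Dom:
  b2: preds {b1,b5}: {b0,b1} ∩ {b0,b1,b2,b5} = {b0,b1}; idom=b1
  b5: preds {b2,b3}: {b0,b1,b2} ∩ {b0,b1,b2,b3} = {b0,b1,b2}; idom=b2
  b7: preds {b4,b5,b6}: {b0,b1,b4} ∩ {b0,b1,b2,b5} ∩ {b0,b1,b2,b3,b6} = {b0,b1}; idom=b1
  b8: preds {b4,b6}: {b0,b1,b4} ∩ {b0,b1,b2,b3,b6} = {b0,b1}; idom=b1
  b9: preds {b2,b7,b8}: {b0,b1,b2} ∩ {b0,b1,b7} ∩ {b0,b1,b8} = {b0,b1}; idom=b1

DF walk-up:
  b2←b1: walk · to b1
  b2←b5: walk b5→b2 to b1
  b5←b2: walk · to b2
  b5←b3: walk b3 to b2
  b7←b4: walk b4 to b1
  b7←b5: walk b5→b2 to b1
  b7←b6: walk b6→b3→b2 to b1
  b8←b4: walk b4 to b1
  b8←b6: walk b6→b3→b2 to b1
  b9←b2: walk b2 to b1
  b9←b7: walk b7 to b1
  b9←b8: walk b8 to b1
  b0 → ∅
  b1 → ∅
  b2 → {b2,b7,b8,b9}
  b3 → {b5,b7,b8}
  b4 → {b7,b8}
  b5 → {b2,b7}
  b6 → {b7,b8}
  b7 → {b9}
  b8 → {b9}
  b9 → ∅

DF(b6) = ["b7", "b8"]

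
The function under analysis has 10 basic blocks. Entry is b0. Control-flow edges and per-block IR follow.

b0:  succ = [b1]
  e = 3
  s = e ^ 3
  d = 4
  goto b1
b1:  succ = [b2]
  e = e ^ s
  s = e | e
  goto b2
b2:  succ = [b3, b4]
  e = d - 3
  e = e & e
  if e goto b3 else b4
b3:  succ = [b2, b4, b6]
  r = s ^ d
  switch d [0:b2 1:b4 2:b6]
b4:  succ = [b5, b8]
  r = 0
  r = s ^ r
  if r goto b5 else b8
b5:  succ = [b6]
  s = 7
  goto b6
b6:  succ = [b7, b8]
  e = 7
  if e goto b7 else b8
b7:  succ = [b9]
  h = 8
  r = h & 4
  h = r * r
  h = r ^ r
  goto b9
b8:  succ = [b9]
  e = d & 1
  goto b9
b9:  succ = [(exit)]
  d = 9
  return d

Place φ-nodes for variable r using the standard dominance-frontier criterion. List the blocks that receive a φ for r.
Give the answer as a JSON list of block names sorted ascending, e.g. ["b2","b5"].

Answer: ["b2", "b4", "b6", "b8", "b9"]

Analysis:
idom tree: b1←b0 b2←b1 b3←b2 b4←b2 b5←b4 b6←b2 b7←b6 b8←b2 b9←b2
Join-block Dom:
  b2: preds {b1,b3}: {b0,b1} ∩ {b0,b1,b2,b3} = {b0,b1}; idom=b1
  b4: preds {b2,b3}: {b0,b1,b2} ∩ {b0,b1,b2,b3} = {b0,b1,b2}; idom=b2
  b6: preds {b3,b5}: {b0,b1,b2,b3} ∩ {b0,b1,b2,b4,b5} = {b0,b1,b2}; idom=b2
  b8: preds {b4,b6}: {b0,b1,b2,b4} ∩ {b0,b1,b2,b6} = {b0,b1,b2}; idom=b2
  b9: preds {b7,b8}: {b0,b1,b2,b6,b7} ∩ {b0,b1,b2,b8} = {b0,b1,b2}; idom=b2

DF walk-up:
  b2←b1: walk · to b1
  b2←b3: walk b3→b2 to b1
  b4←b2: walk · to b2
  b4←b3: walk b3 to b2
  b6←b3: walk b3 to b2
  b6←b5: walk b5→b4 to b2
  b8←b4: walk b4 to b2
  b8←b6: walk b6 to b2
  b9←b7: walk b7→b6 to b2
  b9←b8: walk b8 to b2
  b0 → ∅
  b1 → ∅
  b2 → {b2}
  b3 → {b2,b4,b6}
  b4 → {b6,b8}
  b5 → {b6}
  b6 → {b8,b9}
  b7 → {b9}
  b8 → {b9}
  b9 → ∅

φ for r: defs {b3,b4,b7}
  DF⁺ = {b2,b4,b6,b8,b9}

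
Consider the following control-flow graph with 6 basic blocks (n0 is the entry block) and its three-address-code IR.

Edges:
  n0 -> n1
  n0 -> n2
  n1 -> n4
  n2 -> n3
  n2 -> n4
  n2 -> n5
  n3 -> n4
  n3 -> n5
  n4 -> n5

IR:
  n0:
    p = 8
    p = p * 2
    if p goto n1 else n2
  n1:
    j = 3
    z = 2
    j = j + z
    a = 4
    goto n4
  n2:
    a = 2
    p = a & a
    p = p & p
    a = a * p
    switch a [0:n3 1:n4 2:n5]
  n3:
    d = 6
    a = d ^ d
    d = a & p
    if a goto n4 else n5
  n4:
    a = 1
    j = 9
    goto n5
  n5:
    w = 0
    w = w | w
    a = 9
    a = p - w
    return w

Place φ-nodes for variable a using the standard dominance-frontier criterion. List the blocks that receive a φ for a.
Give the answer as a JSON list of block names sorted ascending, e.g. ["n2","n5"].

Answer: ["n4", "n5"]

Analysis:
idom tree: n1←n0 n2←n0 n3←n2 n4←n0 n5←n0
Join-block Dom:
  n4: preds {n1,n2,n3}: {n0,n1} ∩ {n0,n2} ∩ {n0,n2,n3} = {n0}; idom=n0
  n5: preds {n2,n3,n4}: {n0,n2} ∩ {n0,n2,n3} ∩ {n0,n4} = {n0}; idom=n0

Frontier:
  n4←n1: walk n1 to n0
  n4←n2: walk n2 to n0
  n4←n3: walk n3→n2 to n0
  n5←n2: walk n2 to n0
  n5←n3: walk n3→n2 to n0
  n5←n4: walk n4 to n0
  DF(n0)=∅
  DF(n1)={n4}
  DF(n2)={n4,n5}
  DF(n3)={n4,n5}
  DF(n4)={n5}
  DF(n5)=∅

φ for a: defs {n1,n2,n3,n4,n5}
  DF⁺ = {n4,n5}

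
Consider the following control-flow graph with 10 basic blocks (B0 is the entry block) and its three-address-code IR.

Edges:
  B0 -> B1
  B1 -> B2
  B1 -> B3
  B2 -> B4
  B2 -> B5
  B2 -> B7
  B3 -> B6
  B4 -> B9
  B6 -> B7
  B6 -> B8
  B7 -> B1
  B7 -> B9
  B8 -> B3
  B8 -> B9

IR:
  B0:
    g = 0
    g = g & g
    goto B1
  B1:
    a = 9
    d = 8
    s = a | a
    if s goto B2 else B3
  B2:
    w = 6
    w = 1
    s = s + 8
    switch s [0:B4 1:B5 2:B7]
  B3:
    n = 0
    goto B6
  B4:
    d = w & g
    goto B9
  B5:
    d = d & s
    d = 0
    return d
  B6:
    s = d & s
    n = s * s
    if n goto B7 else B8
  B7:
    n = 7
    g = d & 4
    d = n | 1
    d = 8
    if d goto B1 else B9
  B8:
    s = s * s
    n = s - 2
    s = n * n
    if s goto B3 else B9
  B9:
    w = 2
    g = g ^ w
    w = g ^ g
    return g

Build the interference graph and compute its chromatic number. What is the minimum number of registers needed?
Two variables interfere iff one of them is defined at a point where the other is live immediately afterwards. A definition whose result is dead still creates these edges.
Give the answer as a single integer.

Per-block:
  B0: {g} / ∅
  B1: {a,d,s} / ∅
  B2: {s,w} / {s}
  B3: {n} / ∅
  B4: {d} / {g,w}
  B5: {d} / {d,s}
  B6: {n,s} / {d,s}
  B7: {d,g,n} / {d}
  B8: {n,s} / {s}
  B9: {g,w} / {g}

Liveness:
  B0 li=∅ lo={g}
  B1 li={g} lo={d,g,s}
  B2 li={d,g,s} lo={d,g,s,w}
  B3 li={d,g,s} lo={d,g,s}
  B4 li={g,w} lo={g}
  B5 li={d,s} lo=∅
  B6 li={d,g,s} lo={d,g,s}
  B7 li={d} lo={g}
  B8 li={d,g,s} lo={d,g,s}
  B9 li={g} lo=∅

Interference:
  a↔{d,g}
  d↔{a,g,n,s,w}
  g↔{a,d,n,s,w}
  n↔{d,g,s}
  s↔{d,g,n,w}
  w↔{d,g,s}

Registers:
  {d,g,n,s} pairwise interfere (4-clique) ⇒ χ ≥ 4
  4-colouring: R0={d}  R1={g}  R2={a,s}  R3={n,w}
  χ = 4

Answer: 4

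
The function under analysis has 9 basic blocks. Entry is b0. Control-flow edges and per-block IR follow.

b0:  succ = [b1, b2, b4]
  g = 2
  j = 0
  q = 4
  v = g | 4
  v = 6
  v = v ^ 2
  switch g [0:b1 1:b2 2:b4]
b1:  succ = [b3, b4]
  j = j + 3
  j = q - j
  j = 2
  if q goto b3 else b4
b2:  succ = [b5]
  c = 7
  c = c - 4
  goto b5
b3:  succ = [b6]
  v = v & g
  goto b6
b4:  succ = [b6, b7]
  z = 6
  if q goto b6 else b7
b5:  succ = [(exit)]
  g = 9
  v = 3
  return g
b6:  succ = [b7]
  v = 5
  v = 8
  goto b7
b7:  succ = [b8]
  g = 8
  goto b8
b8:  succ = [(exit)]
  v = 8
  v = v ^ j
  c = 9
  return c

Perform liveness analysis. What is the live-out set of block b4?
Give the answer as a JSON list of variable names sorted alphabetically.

Answer: ["j"]

Analysis:
Block summaries:
  b0: {g,j,q,v} / ∅
  b1: {j} / {j,q}
  b2: {c} / ∅
  b3: {v} / {g,v}
  b4: {z} / {q}
  b5: {g,v} / ∅
  b6: {v} / ∅
  b7: {g} / ∅
  b8: {c,v} / {j}

Live sets:
  live b0: ∅→{g,j,q,v}
  live b1: {g,j,q,v}→{g,j,q,v}
  live b2: ∅→∅
  live b3: {g,j,v}→{j}
  live b4: {j,q}→{j}
  live b5: ∅→∅
  live b6: {j}→{j}
  live b7: {j}→{j}
  live b8: {j}→∅

live-out(b4) = ["j"]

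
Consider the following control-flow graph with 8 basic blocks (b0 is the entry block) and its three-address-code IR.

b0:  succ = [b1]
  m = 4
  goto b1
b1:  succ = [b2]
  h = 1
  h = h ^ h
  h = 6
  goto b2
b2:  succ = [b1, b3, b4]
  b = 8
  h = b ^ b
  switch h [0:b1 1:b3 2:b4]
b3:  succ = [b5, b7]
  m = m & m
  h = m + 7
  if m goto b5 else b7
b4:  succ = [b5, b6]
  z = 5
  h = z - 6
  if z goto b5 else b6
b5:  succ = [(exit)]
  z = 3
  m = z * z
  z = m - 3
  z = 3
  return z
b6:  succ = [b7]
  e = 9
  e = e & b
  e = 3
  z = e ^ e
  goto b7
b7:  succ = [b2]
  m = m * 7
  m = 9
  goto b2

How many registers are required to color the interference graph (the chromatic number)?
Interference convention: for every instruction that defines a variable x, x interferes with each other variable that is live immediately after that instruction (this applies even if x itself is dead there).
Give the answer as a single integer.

Block summaries:
  b0: def={m} ue=∅
  b1: def={h} ue=∅
  b2: def={b,h} ue=∅
  b3: def={h,m} ue={m}
  b4: def={h,z} ue=∅
  b5: def={m,z} ue=∅
  b6: def={e,z} ue={b}
  b7: def={m} ue={m}

Backward fixpoint:
  b0: in=∅ out={m}
  b1: in={m} out={m}
  b2: in={m} out={b,m}
  b3: in={m} out={m}
  b4: in={b,m} out={b,m}
  b5: in=∅ out=∅
  b6: in={b,m} out={m}
  b7: in={m} out={m}

Interfere edges:
  b — {e,h,m,z}
  e — {b,m}
  h — {b,m,z}
  m — {b,e,h,z}
  z — {b,h,m}

Colouring:
  lower bound: {b,h,m,z} mutually conflict ⇒ χ ≥ 4
  assign b→c0 e→c2 h→c2 m→c1 z→c3 — no edge inside a register ⇒ χ ≤ 4
  χ = 4

Answer: 4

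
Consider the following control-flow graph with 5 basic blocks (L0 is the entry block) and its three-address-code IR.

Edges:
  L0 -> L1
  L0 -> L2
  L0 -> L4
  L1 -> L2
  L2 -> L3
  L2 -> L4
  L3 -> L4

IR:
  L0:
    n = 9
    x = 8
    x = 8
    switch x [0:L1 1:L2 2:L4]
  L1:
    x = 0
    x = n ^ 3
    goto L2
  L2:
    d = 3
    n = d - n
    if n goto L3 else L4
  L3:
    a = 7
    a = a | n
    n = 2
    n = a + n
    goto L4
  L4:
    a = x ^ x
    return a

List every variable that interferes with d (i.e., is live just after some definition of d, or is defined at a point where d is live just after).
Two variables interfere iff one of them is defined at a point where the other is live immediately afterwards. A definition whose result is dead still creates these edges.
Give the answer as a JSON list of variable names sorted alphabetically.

Block summaries:
  L0 def {n,x} use ∅
  L1 def {x} use {n}
  L2 def {d,n} use {n}
  L3 def {a,n} use {n}
  L4 def {a} use {x}

Backward fixpoint:
  L0: in=∅ out={n,x}
  L1: in={n} out={n,x}
  L2: in={n,x} out={n,x}
  L3: in={n,x} out={x}
  L4: in={x} out=∅

Interfere edges:
  a: {n,x}
  d: {n,x}
  n: {a,d,x}
  x: {a,d,n}

N(d) = ["n", "x"]

Answer: ["n", "x"]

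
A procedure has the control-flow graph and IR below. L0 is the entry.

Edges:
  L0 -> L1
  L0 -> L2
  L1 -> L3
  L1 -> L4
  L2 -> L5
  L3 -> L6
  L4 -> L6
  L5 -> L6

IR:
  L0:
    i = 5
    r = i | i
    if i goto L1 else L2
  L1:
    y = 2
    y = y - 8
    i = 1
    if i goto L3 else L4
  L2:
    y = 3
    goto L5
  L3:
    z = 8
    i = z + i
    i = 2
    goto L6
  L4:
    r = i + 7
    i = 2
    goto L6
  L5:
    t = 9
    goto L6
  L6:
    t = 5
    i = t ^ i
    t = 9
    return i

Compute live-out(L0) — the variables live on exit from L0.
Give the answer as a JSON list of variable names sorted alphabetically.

Answer: ["i"]

Working:
Block summaries:
  L0: {i,r} / ∅
  L1: {i,y} / ∅
  L2: {y} / ∅
  L3: {i,z} / {i}
  L4: {i,r} / {i}
  L5: {t} / ∅
  L6: {i,t} / {i}

Live sets:
  L0 li=∅ lo={i}
  L1 li=∅ lo={i}
  L2 li={i} lo={i}
  L3 li={i} lo={i}
  L4 li={i} lo={i}
  L5 li={i} lo={i}
  L6 li={i} lo=∅

live-out(L0) = ["i"]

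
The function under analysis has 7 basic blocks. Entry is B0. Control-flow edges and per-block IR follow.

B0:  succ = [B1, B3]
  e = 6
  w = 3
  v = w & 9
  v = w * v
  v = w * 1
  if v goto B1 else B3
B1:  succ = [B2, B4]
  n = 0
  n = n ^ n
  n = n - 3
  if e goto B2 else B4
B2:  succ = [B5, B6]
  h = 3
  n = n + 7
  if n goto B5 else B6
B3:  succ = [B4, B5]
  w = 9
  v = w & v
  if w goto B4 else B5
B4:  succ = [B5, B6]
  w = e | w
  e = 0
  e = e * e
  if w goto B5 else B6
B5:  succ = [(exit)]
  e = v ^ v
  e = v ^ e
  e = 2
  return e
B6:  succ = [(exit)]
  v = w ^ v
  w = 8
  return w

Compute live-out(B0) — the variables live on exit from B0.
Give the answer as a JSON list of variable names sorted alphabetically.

Per-block:
  B0: def={e,v,w} ue=∅
  B1: def={n} ue={e}
  B2: def={h,n} ue={n}
  B3: def={v,w} ue={v}
  B4: def={e,w} ue={e,w}
  B5: def={e} ue={v}
  B6: def={v,w} ue={v,w}

Backward fixpoint:
  B0 li=∅ lo={e,v,w}
  B1 li={e,v,w} lo={e,n,v,w}
  B2 li={n,v,w} lo={v,w}
  B3 li={e,v} lo={e,v,w}
  B4 li={e,v,w} lo={v,w}
  B5 li={v} lo=∅
  B6 li={v,w} lo=∅

live-out(B0) = ["e", "v", "w"]

Answer: ["e", "v", "w"]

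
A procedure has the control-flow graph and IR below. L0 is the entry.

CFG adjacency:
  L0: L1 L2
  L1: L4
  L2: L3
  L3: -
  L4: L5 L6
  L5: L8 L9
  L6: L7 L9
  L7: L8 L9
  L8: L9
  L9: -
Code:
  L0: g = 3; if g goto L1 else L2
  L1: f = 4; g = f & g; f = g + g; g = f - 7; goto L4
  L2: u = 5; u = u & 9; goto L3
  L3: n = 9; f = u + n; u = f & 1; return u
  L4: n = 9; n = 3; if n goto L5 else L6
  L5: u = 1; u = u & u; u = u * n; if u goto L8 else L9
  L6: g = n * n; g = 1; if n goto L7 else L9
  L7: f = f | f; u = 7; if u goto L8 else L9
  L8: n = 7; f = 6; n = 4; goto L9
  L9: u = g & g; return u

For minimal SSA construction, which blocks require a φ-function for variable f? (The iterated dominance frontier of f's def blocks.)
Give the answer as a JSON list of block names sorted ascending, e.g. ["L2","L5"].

idom tree: L1←L0 L2←L0 L3←L2 L4←L1 L5←L4 L6←L4 L7←L6 L8←L4 L9←L4
Join-block Dom:
  L8: preds {L5,L7}: {L0,L1,L4,L5} ∩ {L0,L1,L4,L6,L7} = {L0,L1,L4}; idom=L4
  L9: preds {L5,L6,L7,L8}: {L0,L1,L4,L5} ∩ {L0,L1,L4,L6} ∩ {L0,L1,L4,L6,L7} ∩ {L0,L1,L4,L8} = {L0,L1,L4}; idom=L4

DF walk-up:
  L8←L5: walk L5 to L4
  L8←L7: walk L7→L6 to L4
  L9←L5: walk L5 to L4
  L9←L6: walk L6 to L4
  L9←L7: walk L7→L6 to L4
  L9←L8: walk L8 to L4
  DF(L0)=∅
  DF(L1)=∅
  DF(L2)=∅
  DF(L3)=∅
  DF(L4)=∅
  DF(L5)={L8,L9}
  DF(L6)={L8,L9}
  DF(L7)={L8,L9}
  DF(L8)={L9}
  DF(L9)=∅

φ for f: defs {L1,L3,L7,L8}
  DF⁺ = {L8,L9}

Answer: ["L8", "L9"]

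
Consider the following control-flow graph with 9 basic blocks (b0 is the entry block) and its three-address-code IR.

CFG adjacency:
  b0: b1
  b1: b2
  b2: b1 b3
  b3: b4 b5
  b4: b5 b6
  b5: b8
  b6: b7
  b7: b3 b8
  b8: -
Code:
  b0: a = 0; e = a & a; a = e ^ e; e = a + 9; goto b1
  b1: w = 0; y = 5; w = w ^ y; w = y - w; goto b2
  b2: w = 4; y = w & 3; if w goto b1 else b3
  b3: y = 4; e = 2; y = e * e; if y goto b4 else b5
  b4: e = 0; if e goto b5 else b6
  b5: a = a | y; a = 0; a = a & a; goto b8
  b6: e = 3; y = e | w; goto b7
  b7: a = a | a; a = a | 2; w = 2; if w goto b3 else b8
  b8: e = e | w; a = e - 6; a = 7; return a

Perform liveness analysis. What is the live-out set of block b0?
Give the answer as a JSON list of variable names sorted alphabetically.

Block summaries:
  b0 def {a,e} use ∅
  b1 def {w,y} use ∅
  b2 def {w,y} use ∅
  b3 def {e,y} use ∅
  b4 def {e} use ∅
  b5 def {a} use {a,y}
  b6 def {e,y} use {w}
  b7 def {a,w} use {a}
  b8 def {a,e} use {e,w}

Liveness:
  live b0: ∅→{a}
  live b1: {a}→{a}
  live b2: {a}→{a,w}
  live b3: {a,w}→{a,e,w,y}
  live b4: {a,w,y}→{a,e,w,y}
  live b5: {a,e,w,y}→{e,w}
  live b6: {a,w}→{a,e}
  live b7: {a,e}→{a,e,w}
  live b8: {e,w}→∅

live-out(b0) = ["a"]

Answer: ["a"]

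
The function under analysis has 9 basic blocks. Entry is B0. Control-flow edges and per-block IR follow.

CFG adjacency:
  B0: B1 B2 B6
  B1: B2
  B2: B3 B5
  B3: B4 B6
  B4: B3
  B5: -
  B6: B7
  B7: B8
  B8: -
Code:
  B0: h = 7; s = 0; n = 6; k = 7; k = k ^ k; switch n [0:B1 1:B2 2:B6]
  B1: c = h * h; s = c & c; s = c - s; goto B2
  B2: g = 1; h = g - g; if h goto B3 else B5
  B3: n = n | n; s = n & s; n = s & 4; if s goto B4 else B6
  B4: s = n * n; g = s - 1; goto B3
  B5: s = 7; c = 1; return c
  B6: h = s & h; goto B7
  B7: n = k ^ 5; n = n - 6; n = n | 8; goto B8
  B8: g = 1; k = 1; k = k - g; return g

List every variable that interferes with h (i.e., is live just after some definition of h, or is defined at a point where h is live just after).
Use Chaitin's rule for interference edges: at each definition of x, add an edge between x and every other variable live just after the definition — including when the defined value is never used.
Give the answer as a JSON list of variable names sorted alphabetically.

Answer: ["g", "k", "n", "s"]

Derivation:
def/use:
  B0: def={h,k,n,s} ue=∅
  B1: def={c,s} ue={h}
  B2: def={g,h} ue=∅
  B3: def={n,s} ue={n,s}
  B4: def={g,s} ue={n}
  B5: def={c,s} ue=∅
  B6: def={h} ue={h,s}
  B7: def={n} ue={k}
  B8: def={g,k} ue=∅

Liveness:
  B0: in=∅ out={h,k,n,s}
  B1: in={h,k,n} out={k,n,s}
  B2: in={k,n,s} out={h,k,n,s}
  B3: in={h,k,n,s} out={h,k,n,s}
  B4: in={h,k,n} out={h,k,n,s}
  B5: in=∅ out=∅
  B6: in={h,k,s} out={k}
  B7: in={k} out=∅
  B8: in=∅ out=∅

Interfere edges:
  c: {k,n,s}
  g: {h,k,n,s}
  h: {g,k,n,s}
  k: {c,g,h,n,s}
  n: {c,g,h,k,s}
  s: {c,g,h,k,n}

N(h) = ["g", "k", "n", "s"]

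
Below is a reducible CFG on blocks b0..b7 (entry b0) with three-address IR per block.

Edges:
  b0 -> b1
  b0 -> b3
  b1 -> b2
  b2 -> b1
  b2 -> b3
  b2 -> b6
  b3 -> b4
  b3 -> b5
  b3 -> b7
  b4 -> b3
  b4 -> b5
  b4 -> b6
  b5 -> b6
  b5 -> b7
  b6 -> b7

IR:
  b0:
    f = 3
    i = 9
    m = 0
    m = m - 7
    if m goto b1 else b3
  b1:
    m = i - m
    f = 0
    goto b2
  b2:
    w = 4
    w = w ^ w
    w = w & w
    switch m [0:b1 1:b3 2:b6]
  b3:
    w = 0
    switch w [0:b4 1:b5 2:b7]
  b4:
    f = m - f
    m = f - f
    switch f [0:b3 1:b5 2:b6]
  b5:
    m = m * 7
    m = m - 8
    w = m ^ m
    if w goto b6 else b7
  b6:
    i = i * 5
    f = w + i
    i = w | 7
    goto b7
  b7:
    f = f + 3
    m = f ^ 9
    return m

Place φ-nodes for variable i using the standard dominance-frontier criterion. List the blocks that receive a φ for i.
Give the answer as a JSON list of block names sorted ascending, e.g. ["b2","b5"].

idom tree: b1←b0 b2←b1 b3←b0 b4←b3 b5←b3 b6←b0 b7←b0
Dom∩ at merges:
  b1: preds {b0,b2}: {b0} ∩ {b0,b1,b2} = {b0}; idom=b0
  b3: preds {b0,b2,b4}: {b0} ∩ {b0,b1,b2} ∩ {b0,b3,b4} = {b0}; idom=b0
  b5: preds {b3,b4}: {b0,b3} ∩ {b0,b3,b4} = {b0,b3}; idom=b3
  b6: preds {b2,b4,b5}: {b0,b1,b2} ∩ {b0,b3,b4} ∩ {b0,b3,b5} = {b0}; idom=b0
  b7: preds {b3,b5,b6}: {b0,b3} ∩ {b0,b3,b5} ∩ {b0,b6} = {b0}; idom=b0

DF walk-up:
  join b1 pred b0: · stop@b0
  join b1 pred b2: b2→b1 stop@b0
  join b3 pred b0: · stop@b0
  join b3 pred b2: b2→b1 stop@b0
  join b3 pred b4: b4→b3 stop@b0
  join b5 pred b3: · stop@b3
  join b5 pred b4: b4 stop@b3
  join b6 pred b2: b2→b1 stop@b0
  join b6 pred b4: b4→b3 stop@b0
  join b6 pred b5: b5→b3 stop@b0
  join b7 pred b3: b3 stop@b0
  join b7 pred b5: b5→b3 stop@b0
  join b7 pred b6: b6 stop@b0
  b0 → ∅
  b1 → {b1,b3,b6}
  b2 → {b1,b3,b6}
  b3 → {b3,b6,b7}
  b4 → {b3,b5,b6}
  b5 → {b6,b7}
  b6 → {b7}
  b7 → ∅

φ for i: defs {b0,b6}
  DF⁺ = {b7}

Answer: ["b7"]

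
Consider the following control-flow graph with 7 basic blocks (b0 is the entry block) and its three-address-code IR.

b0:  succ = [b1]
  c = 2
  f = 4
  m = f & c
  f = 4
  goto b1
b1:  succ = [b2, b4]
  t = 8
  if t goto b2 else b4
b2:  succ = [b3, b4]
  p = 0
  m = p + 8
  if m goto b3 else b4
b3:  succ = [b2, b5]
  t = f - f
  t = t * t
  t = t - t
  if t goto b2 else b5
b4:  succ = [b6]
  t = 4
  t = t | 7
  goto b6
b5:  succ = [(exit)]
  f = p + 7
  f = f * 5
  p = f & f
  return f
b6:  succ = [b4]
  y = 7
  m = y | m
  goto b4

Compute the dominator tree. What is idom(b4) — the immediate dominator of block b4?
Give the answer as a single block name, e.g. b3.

Answer: b1

Working:
idom tree: b1←b0 b2←b1 b3←b2 b4←b1 b5←b3 b6←b4
Dom at joins:
  b2: preds {b1,b3}: {b0,b1} ∩ {b0,b1,b2,b3} = {b0,b1}; idom=b1
  b4: preds {b1,b2,b6}: {b0,b1} ∩ {b0,b1,b2} ∩ {b0,b1,b4,b6} = {b0,b1}; idom=b1

idom(b4) = b1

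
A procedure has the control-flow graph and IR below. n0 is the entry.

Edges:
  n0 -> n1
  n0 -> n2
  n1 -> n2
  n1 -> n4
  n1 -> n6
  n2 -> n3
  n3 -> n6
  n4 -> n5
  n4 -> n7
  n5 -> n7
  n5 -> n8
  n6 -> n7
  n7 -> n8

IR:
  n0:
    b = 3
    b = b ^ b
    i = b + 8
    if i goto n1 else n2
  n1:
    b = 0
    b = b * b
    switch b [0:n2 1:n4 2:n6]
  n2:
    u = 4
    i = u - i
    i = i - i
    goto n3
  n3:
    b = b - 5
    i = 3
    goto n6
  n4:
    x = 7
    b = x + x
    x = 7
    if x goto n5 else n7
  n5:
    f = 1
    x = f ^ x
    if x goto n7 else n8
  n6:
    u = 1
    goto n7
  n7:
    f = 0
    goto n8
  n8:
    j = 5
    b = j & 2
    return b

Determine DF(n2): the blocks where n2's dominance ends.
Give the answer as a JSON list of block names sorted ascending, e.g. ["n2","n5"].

Answer: ["n6"]

Analysis:
idom tree: n1←n0 n2←n0 n3←n2 n4←n1 n5←n4 n6←n0 n7←n0 n8←n0
Dom∩ at merges:
  n2: preds {n0,n1}: {n0} ∩ {n0,n1} = {n0}; idom=n0
  n6: preds {n1,n3}: {n0,n1} ∩ {n0,n2,n3} = {n0}; idom=n0
  n7: preds {n4,n5,n6}: {n0,n1,n4} ∩ {n0,n1,n4,n5} ∩ {n0,n6} = {n0}; idom=n0
  n8: preds {n5,n7}: {n0,n1,n4,n5} ∩ {n0,n7} = {n0}; idom=n0

DF walk-up:
  n2←n0: walk · to n0
  n2←n1: walk n1 to n0
  n6←n1: walk n1 to n0
  n6←n3: walk n3→n2 to n0
  n7←n4: walk n4→n1 to n0
  n7←n5: walk n5→n4→n1 to n0
  n7←n6: walk n6 to n0
  n8←n5: walk n5→n4→n1 to n0
  n8←n7: walk n7 to n0
  n0 → ∅
  n1 → {n2,n6,n7,n8}
  n2 → {n6}
  n3 → {n6}
  n4 → {n7,n8}
  n5 → {n7,n8}
  n6 → {n7}
  n7 → {n8}
  n8 → ∅

DF(n2) = ["n6"]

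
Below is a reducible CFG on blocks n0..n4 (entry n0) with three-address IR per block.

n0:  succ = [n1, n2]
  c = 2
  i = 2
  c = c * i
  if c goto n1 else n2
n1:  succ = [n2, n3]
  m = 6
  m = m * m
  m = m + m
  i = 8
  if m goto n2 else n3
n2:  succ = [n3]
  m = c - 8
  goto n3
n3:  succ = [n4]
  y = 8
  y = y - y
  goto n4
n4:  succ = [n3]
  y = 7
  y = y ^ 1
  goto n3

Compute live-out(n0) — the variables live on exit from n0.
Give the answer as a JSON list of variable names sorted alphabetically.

Answer: ["c"]

Analysis:
Block summaries:
  n0: def={c,i} ue=∅
  n1: def={i,m} ue=∅
  n2: def={m} ue={c}
  n3: def={y} ue=∅
  n4: def={y} ue=∅

Liveness:
  live n0: ∅→{c}
  live n1: {c}→{c}
  live n2: {c}→∅
  live n3: ∅→∅
  live n4: ∅→∅

live-out(n0) = ["c"]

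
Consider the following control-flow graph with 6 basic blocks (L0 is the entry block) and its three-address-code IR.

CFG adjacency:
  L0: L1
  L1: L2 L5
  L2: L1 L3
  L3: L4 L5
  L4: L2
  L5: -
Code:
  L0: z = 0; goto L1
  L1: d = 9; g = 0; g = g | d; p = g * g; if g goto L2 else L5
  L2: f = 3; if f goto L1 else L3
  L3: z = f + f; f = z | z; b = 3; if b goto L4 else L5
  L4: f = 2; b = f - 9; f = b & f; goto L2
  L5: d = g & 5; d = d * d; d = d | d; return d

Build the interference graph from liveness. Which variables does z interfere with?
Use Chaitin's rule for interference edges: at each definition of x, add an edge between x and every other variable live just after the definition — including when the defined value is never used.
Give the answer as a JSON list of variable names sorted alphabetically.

def/use:
  L0: {z} / ∅
  L1: {d,g,p} / ∅
  L2: {f} / ∅
  L3: {b,f,z} / {f}
  L4: {b,f} / ∅
  L5: {d} / {g}

Liveness:
  L0 li=∅ lo=∅
  L1 li=∅ lo={g}
  L2 li={g} lo={f,g}
  L3 li={f,g} lo={g}
  L4 li={g} lo={g}
  L5 li={g} lo=∅

Conflict graph:
  b: {f,g}
  d: {g}
  f: {b,g}
  g: {b,d,f,p,z}
  p: {g}
  z: {g}

N(z) = ["g"]

Answer: ["g"]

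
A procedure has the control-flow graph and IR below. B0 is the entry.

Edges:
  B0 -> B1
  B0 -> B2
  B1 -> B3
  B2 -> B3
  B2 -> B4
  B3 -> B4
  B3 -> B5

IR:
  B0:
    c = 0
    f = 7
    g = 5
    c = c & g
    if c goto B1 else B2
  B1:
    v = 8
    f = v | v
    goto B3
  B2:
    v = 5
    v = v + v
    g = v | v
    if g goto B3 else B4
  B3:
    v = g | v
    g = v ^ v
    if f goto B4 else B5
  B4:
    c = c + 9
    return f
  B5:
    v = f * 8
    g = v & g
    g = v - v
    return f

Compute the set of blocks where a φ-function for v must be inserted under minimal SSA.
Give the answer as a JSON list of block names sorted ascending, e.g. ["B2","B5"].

idom tree: B1←B0 B2←B0 B3←B0 B4←B0 B5←B3
Join-block Dom:
  B3: preds {B1,B2}: {B0,B1} ∩ {B0,B2} = {B0}; idom=B0
  B4: preds {B2,B3}: {B0,B2} ∩ {B0,B3} = {B0}; idom=B0

DF walk-up:
  B3←B1: walk B1 to B0
  B3←B2: walk B2 to B0
  B4←B2: walk B2 to B0
  B4←B3: walk B3 to B0
  B0 → ∅
  B1 → {B3}
  B2 → {B3,B4}
  B3 → {B4}
  B4 → ∅
  B5 → ∅

φ for v: defs {B1,B2,B3,B5}
  DF⁺ = {B3,B4}

Answer: ["B3", "B4"]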